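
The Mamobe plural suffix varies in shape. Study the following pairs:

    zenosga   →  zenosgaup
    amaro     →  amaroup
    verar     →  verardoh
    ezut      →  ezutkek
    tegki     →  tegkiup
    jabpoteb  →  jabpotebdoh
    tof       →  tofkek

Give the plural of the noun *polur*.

polurdoh

Looking at the final sound of each stem: -kek when the stem ends in a voiceless consonant (*ezut*, *tof*); -doh when the stem ends in a voiced consonant (*verar*, *jabpoteb*); -up when the stem ends in a vowel (*zenosga*, *amaro*, *tegki*).
Since the final sound of *polur* is /r/ (a voiced consonant), it takes -doh, giving *polurdoh*.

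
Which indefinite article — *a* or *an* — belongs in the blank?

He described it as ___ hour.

The indefinite article is chosen by the initial *sound* of the following word, not its spelling.
*hour* begins with the sound /aʊ/ (silent h) — a vowel sound.
So the article is *an*: He described it as an hour.

an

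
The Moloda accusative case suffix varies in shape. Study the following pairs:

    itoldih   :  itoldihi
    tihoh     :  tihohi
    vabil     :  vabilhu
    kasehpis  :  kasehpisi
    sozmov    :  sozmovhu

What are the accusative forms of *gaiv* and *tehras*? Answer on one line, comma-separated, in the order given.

gaivhu, tehrasi

The suffix is conditioned by the final consonant: -i when the stem ends in a voiceless consonant (*itoldih*, *tihoh*, *kasehpis*); -hu when the stem ends in a voiced consonant (*vabil*, *sozmov*).
*gaiv*: final consonant = /v/, voiced → -hu → *gaivhu*.
Since the final consonant of *tehras* is /s/ (voiceless), it takes -i, giving *tehrasi*.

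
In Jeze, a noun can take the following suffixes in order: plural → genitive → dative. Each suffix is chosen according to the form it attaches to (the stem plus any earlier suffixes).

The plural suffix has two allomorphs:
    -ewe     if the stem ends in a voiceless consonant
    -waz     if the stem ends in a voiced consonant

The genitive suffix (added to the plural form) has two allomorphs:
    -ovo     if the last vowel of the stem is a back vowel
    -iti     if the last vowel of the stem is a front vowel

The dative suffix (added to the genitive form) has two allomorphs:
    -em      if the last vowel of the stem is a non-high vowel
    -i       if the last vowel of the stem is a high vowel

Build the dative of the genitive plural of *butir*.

Since the final consonant of *butir* is /r/ (voiced), it takes -waz, giving *butirwaz*.
The last vowel of the plural form *butirwaz* is /a/, which is a back vowel, so the genitive suffix is -ovo, giving *butirwazovo*.
The genitive form *butirwazovo* — last vowel /o/ (a non-high vowel) → -em → *butirwazovoem*.

butirwazovoem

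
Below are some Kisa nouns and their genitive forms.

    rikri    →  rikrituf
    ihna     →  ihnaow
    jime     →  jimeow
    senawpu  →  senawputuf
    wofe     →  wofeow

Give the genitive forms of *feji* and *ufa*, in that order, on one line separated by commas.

fejituf, ufaow

The alternation tracks the last vowel of the stem — -tuf when the last vowel of the stem is a high vowel (*rikri*, *senawpu*); -ow when the last vowel of the stem is a non-high vowel (*ihna*, *jime*, *wofe*).
*feji*: last vowel = /i/, a high vowel → -tuf → *fejituf*.
The last vowel of *ufa* is /a/, which is a non-high vowel, so the suffix is -ow, giving *ufaow*.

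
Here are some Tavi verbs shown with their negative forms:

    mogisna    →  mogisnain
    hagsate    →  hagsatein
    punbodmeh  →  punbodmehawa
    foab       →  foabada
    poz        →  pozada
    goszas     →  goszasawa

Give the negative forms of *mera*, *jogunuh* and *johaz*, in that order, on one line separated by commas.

merain, jogunuhawa, johazada

The suffix is conditioned by the final sound: -awa when the stem ends in a voiceless consonant (*punbodmeh*, *goszas*); -ada when the stem ends in a voiced consonant (*foab*, *poz*); -in when the stem ends in a vowel (*mogisna*, *hagsate*).
*mera*: final sound = /a/, a vowel → -in → *merain*.
*jogunuh* — final sound /h/ (a voiceless consonant) → -awa → *jogunuhawa*.
*johaz* — final sound /z/ (a voiced consonant) → -ada → *johazada*.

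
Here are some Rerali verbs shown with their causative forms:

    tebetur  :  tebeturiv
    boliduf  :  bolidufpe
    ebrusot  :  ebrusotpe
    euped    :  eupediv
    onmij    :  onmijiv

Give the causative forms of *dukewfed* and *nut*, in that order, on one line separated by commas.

The alternation tracks the final consonant of the stem — -pe when the stem ends in a voiceless consonant (*boliduf*, *ebrusot*); -iv when the stem ends in a voiced consonant (*tebetur*, *euped*, *onmij*).
*dukewfed* — final consonant /d/ (voiced) → -iv → *dukewfediv*.
*nut* — final consonant /t/ (voiceless) → -pe → *nutpe*.

dukewfediv, nutpe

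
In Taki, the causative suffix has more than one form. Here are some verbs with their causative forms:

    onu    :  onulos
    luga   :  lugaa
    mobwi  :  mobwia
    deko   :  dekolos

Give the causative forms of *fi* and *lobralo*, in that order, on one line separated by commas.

Looking at the last vowel of each stem: -los when the last vowel of the stem is a rounded vowel (*onu*, *deko*); -a when the last vowel of the stem is an unrounded vowel (*luga*, *mobwi*).
*fi* — last vowel /i/ (an unrounded vowel) → -a → *fia*.
*lobralo* — last vowel /o/ (a rounded vowel) → -los → *lobralolos*.

fia, lobralolos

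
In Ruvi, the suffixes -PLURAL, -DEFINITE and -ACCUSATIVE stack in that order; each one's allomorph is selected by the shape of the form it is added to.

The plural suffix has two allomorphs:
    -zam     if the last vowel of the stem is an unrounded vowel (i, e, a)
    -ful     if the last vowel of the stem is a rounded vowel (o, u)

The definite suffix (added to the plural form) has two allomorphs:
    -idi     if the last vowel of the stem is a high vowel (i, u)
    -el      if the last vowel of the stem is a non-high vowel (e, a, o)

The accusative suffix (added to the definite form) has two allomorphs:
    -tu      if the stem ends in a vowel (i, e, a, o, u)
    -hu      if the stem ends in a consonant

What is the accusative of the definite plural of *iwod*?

iwodfuliditu

*iwod*: last vowel = /o/, a rounded vowel → -ful → *iwodful*.
The last vowel of the plural form *iwodful* is /u/, which is a high vowel, so the definite suffix is -idi, giving *iwodfulidi*.
The final sound of the definite form *iwodfulidi* is /i/, which is a vowel, so the accusative suffix is -tu, giving *iwodfuliditu*.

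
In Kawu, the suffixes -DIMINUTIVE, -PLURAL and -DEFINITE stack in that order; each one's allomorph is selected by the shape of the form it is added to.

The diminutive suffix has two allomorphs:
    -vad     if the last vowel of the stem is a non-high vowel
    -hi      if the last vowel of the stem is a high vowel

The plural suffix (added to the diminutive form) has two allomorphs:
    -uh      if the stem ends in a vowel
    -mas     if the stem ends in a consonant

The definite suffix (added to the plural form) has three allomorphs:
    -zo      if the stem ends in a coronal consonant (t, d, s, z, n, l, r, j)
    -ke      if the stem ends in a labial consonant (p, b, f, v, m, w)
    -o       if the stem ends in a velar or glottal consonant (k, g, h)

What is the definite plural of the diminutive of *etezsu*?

etezsuhiuho

The last vowel of *etezsu* is /u/, which is a high vowel, so the diminutive suffix is -hi, giving *etezsuhi*.
The diminutive form *etezsuhi* — final sound /i/ (a vowel) → -uh → *etezsuhiuh*.
Since the final consonant of the plural form *etezsuhiuh* is /h/ (velar/glottal), it takes -o, giving *etezsuhiuho*.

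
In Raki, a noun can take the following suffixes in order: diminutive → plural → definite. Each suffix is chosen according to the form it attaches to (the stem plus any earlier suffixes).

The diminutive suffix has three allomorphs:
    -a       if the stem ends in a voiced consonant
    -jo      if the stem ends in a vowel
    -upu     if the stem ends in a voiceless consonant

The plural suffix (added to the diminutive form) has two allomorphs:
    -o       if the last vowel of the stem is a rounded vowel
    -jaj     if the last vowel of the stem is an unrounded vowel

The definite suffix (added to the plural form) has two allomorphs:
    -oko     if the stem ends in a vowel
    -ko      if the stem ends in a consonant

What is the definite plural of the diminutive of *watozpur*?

Since the final sound of *watozpur* is /r/ (a voiced consonant), it takes -a, giving *watozpura*.
The diminutive form *watozpura* — last vowel /a/ (an unrounded vowel) → -jaj → *watozpurajaj*.
The plural form *watozpurajaj* — final sound /j/ (a consonant) → -ko → *watozpurajajko*.

watozpurajajko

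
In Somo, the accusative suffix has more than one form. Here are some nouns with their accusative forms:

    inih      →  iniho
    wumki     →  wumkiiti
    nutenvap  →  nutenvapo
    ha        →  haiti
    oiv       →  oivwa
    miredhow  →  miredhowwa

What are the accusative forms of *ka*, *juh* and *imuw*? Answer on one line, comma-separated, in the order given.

The alternation tracks the final sound of the stem — -o when the stem ends in a voiceless consonant (*inih*, *nutenvap*); -wa when the stem ends in a voiced consonant (*oiv*, *miredhow*); -iti when the stem ends in a vowel (*wumki*, *ha*).
*ka* — final sound /a/ (a vowel) → -iti → *kaiti*.
*juh* — final sound /h/ (a voiceless consonant) → -o → *juho*.
Since the final sound of *imuw* is /w/ (a voiced consonant), it takes -wa, giving *imuwwa*.

kaiti, juho, imuwwa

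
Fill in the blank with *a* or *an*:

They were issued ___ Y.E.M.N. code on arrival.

a

The indefinite article is chosen by the initial *sound* of the following word, not its spelling.
The initialism *Y.E.M.N.* is read letter by letter; the first letter, Y, is pronounced /waɪ/, which begins with a consonant sound.
So the article is *a*: They were issued a Y.E.M.N. code on arrival.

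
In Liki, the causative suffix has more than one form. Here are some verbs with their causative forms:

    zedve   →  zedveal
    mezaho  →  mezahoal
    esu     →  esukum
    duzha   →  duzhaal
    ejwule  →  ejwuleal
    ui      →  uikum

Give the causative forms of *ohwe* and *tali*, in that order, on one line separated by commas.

ohweal, talikum

Looking at the last vowel of each stem: -kum when the last vowel of the stem is a high vowel (*esu*, *ui*); -al when the last vowel of the stem is a non-high vowel (*zedve*, *mezaho*, *duzha*, *ejwule*).
*ohwe*: last vowel = /e/, a non-high vowel → -al → *ohweal*.
The last vowel of *tali* is /i/, which is a high vowel, so the suffix is -kum, giving *talikum*.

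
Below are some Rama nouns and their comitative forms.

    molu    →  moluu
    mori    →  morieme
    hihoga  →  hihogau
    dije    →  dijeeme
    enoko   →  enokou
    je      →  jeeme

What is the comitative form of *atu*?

The suffix is conditioned by the last vowel: -eme when the last vowel of the stem is a front vowel (*mori*, *dije*, *je*); -u when the last vowel of the stem is a back vowel (*molu*, *hihoga*, *enoko*).
The last vowel of *atu* is /u/, which is a back vowel, so the suffix is -u, giving *atuu*.

atuu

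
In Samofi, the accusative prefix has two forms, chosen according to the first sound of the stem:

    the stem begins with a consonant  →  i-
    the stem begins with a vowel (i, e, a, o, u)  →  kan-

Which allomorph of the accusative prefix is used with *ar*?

The first sound of *ar* is /a/, which is a vowel, so the prefix is kan-.

kan-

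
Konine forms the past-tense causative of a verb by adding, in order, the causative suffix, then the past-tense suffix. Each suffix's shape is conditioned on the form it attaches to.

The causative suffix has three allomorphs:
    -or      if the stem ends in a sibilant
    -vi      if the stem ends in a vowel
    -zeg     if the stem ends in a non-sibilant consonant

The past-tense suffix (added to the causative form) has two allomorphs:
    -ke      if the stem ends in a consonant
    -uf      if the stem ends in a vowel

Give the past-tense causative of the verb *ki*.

kiviuf

*ki*: final sound = /i/, a vowel → -vi → *kivi*.
The causative form *kivi*: final sound = /i/, a vowel → -uf → *kiviuf*.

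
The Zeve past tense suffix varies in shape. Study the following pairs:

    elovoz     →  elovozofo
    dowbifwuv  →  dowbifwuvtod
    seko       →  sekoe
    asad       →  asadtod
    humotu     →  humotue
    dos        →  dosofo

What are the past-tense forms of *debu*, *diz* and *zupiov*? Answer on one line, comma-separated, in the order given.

debue, dizofo, zupiovtod

The suffix is conditioned by the final sound: -ofo when the stem ends in a sibilant (*elovoz*, *dos*); -tod when the stem ends in a non-sibilant consonant (*dowbifwuv*, *asad*); -e when the stem ends in a vowel (*seko*, *humotu*).
The final sound of *debu* is /u/, which is a vowel, so the suffix is -e, giving *debue*.
*diz*: final sound = /z/, a sibilant → -ofo → *dizofo*.
*zupiov* — final sound /v/ (a non-sibilant consonant) → -tod → *zupiovtod*.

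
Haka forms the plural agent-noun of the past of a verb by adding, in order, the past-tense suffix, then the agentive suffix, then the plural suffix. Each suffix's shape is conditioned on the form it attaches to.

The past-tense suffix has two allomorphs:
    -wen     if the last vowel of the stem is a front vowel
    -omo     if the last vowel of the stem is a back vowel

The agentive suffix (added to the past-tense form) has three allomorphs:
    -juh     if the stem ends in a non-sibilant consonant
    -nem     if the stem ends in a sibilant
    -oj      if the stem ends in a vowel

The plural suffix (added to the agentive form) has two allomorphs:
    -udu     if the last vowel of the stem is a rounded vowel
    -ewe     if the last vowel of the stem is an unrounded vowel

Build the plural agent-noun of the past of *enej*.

The last vowel of *enej* is /e/, which is a front vowel, so the past-tense suffix is -wen, giving *enejwen*.
Since the final sound of the past-tense form *enejwen* is /n/ (a non-sibilant consonant), it takes -juh, giving *enejwenjuh*.
The last vowel of the agentive form *enejwenjuh* is /u/, which is a rounded vowel, so the plural suffix is -udu, giving *enejwenjuhudu*.

enejwenjuhudu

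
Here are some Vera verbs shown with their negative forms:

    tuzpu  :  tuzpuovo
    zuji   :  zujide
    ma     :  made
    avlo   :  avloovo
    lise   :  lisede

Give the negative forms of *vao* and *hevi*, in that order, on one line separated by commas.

vaoovo, hevide

Looking at the last vowel of each stem: -ovo when the last vowel of the stem is a rounded vowel (*tuzpu*, *avlo*); -de when the last vowel of the stem is an unrounded vowel (*zuji*, *ma*, *lise*).
The last vowel of *vao* is /o/, which is a rounded vowel, so the suffix is -ovo, giving *vaoovo*.
Since the last vowel of *hevi* is /i/ (an unrounded vowel), it takes -de, giving *hevide*.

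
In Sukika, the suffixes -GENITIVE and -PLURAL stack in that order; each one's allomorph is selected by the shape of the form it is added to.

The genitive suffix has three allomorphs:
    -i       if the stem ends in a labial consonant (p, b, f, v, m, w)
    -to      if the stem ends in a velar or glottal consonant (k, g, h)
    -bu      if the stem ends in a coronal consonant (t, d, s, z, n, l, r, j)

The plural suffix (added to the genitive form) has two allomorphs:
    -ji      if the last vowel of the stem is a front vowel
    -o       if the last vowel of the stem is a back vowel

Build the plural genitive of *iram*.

iramiji

*iram* — final consonant /m/ (labial) → -i → *irami*.
The genitive form *irami*: last vowel = /i/, a front vowel → -ji → *iramiji*.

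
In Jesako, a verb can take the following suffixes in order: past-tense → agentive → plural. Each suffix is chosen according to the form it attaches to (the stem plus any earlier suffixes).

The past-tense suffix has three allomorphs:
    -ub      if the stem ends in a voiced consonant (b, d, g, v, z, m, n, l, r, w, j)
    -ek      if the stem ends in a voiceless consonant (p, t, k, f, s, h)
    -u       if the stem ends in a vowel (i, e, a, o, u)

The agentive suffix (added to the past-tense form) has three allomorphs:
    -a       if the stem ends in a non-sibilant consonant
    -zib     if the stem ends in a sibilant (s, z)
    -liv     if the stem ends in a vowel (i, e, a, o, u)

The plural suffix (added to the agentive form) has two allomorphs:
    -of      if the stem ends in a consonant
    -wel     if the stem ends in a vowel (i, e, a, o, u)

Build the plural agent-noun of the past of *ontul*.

The final sound of *ontul* is /l/, which is a voiced consonant, so the past-tense suffix is -ub, giving *ontulub*.
Since the final sound of the past-tense form *ontulub* is /b/ (a non-sibilant consonant), it takes -a, giving *ontuluba*.
The agentive form *ontuluba* — final sound /a/ (a vowel) → -wel → *ontulubawel*.

ontulubawel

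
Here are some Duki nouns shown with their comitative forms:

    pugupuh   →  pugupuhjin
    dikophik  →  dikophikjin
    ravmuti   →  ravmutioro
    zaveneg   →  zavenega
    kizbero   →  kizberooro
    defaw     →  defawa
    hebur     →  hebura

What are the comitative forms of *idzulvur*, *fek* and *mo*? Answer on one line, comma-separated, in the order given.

The alternation tracks the final sound of the stem — -jin when the stem ends in a voiceless consonant (*pugupuh*, *dikophik*); -a when the stem ends in a voiced consonant (*zaveneg*, *defaw*, *hebur*); -oro when the stem ends in a vowel (*ravmuti*, *kizbero*).
The final sound of *idzulvur* is /r/, which is a voiced consonant, so the suffix is -a, giving *idzulvura*.
*fek* — final sound /k/ (a voiceless consonant) → -jin → *fekjin*.
*mo*: final sound = /o/, a vowel → -oro → *mooro*.

idzulvura, fekjin, mooro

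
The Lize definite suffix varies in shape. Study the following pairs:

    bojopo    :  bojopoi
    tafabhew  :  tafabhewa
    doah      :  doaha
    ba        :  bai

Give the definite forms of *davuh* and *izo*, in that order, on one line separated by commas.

davuha, izoi

Looking at the final sound of each stem: -a when the stem ends in a consonant (*tafabhew*, *doah*); -i when the stem ends in a vowel (*bojopo*, *ba*).
*davuh* — final sound /h/ (a consonant) → -a → *davuha*.
*izo* — final sound /o/ (a vowel) → -i → *izoi*.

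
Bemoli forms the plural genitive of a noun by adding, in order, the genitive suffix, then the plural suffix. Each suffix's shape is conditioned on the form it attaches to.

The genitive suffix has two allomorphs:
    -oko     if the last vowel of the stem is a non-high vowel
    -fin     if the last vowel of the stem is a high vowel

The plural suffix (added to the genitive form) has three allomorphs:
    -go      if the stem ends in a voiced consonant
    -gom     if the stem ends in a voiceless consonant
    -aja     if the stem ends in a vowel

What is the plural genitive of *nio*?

niookoaja

*nio*: last vowel = /o/, a non-high vowel → -oko → *niooko*.
Since the final sound of the genitive form *niooko* is /o/ (a vowel), it takes -aja, giving *niookoaja*.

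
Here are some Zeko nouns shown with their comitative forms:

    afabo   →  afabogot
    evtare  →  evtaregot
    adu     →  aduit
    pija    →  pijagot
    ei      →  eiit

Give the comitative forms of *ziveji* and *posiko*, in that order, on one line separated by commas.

The alternation tracks the last vowel of the stem — -it when the last vowel of the stem is a high vowel (*adu*, *ei*); -got when the last vowel of the stem is a non-high vowel (*afabo*, *evtare*, *pija*).
The last vowel of *ziveji* is /i/, which is a high vowel, so the suffix is -it, giving *zivejiit*.
*posiko*: last vowel = /o/, a non-high vowel → -got → *posikogot*.

zivejiit, posikogot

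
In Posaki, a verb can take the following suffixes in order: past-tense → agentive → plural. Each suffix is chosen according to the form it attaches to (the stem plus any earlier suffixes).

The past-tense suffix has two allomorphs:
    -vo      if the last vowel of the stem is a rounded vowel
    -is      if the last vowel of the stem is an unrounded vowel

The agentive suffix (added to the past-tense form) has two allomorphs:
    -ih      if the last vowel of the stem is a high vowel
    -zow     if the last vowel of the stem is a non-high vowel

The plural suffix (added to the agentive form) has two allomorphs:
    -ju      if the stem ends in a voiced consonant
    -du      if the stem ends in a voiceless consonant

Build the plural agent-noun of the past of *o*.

Since the last vowel of *o* is /o/ (a rounded vowel), it takes -vo, giving *ovo*.
The past-tense form *ovo* — last vowel /o/ (a non-high vowel) → -zow → *ovozow*.
Since the final consonant of the agentive form *ovozow* is /w/ (voiced), it takes -ju, giving *ovozowju*.

ovozowju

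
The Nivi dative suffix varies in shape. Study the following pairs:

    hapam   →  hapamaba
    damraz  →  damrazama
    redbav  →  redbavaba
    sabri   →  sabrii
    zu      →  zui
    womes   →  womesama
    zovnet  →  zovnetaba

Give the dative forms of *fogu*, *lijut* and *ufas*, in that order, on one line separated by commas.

The pattern is sibilance of the final sound: -ama when the stem ends in a sibilant (*damraz*, *womes*); -aba when the stem ends in a non-sibilant consonant (*hapam*, *redbav*, *zovnet*); -i when the stem ends in a vowel (*sabri*, *zu*).
The final sound of *fogu* is /u/, which is a vowel, so the suffix is -i, giving *fogui*.
*lijut*: final sound = /t/, a non-sibilant consonant → -aba → *lijutaba*.
The final sound of *ufas* is /s/, which is a sibilant, so the suffix is -ama, giving *ufasama*.

fogui, lijutaba, ufasama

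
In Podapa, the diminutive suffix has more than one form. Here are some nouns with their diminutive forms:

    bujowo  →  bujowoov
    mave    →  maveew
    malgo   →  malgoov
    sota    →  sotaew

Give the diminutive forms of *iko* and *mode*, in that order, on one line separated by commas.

Looking at the last vowel of each stem: -ov when the last vowel of the stem is a rounded vowel (*bujowo*, *malgo*); -ew when the last vowel of the stem is an unrounded vowel (*mave*, *sota*).
*iko*: last vowel = /o/, a rounded vowel → -ov → *ikoov*.
*mode* — last vowel /e/ (an unrounded vowel) → -ew → *modeew*.

ikoov, modeew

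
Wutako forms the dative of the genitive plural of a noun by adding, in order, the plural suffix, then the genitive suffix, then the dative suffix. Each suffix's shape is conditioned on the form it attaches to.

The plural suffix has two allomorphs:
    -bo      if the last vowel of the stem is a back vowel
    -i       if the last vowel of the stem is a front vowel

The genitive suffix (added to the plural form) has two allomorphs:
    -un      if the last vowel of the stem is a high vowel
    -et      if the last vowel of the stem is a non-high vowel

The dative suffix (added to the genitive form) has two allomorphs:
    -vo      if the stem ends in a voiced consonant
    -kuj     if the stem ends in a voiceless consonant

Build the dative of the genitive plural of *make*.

*make* — last vowel /e/ (a front vowel) → -i → *makei*.
The plural form *makei*: last vowel = /i/, a high vowel → -un → *makeiun*.
The final consonant of the genitive form *makeiun* is /n/, which is voiced, so the dative suffix is -vo, giving *makeiunvo*.

makeiunvo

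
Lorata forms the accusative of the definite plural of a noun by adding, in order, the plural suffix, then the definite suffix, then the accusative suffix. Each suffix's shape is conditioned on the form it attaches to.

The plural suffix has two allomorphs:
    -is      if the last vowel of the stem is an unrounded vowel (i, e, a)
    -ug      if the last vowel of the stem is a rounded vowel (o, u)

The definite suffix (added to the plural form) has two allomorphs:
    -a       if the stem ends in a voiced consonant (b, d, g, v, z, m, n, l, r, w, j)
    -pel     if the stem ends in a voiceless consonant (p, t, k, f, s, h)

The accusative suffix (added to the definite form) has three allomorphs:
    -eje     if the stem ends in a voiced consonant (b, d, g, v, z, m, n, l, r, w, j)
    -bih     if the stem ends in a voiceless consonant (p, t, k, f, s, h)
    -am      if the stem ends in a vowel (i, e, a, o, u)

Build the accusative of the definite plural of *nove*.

noveispeleje

Since the last vowel of *nove* is /e/ (an unrounded vowel), it takes -is, giving *noveis*.
The final consonant of the plural form *noveis* is /s/, which is voiceless, so the definite suffix is -pel, giving *noveispel*.
The definite form *noveispel* — final sound /l/ (a voiced consonant) → -eje → *noveispeleje*.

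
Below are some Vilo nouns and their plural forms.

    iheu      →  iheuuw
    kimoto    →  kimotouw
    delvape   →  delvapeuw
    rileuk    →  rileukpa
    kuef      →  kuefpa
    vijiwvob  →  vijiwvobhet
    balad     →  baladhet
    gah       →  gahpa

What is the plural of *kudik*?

The pattern is voicing of the final sound: -pa when the stem ends in a voiceless consonant (*rileuk*, *kuef*, *gah*); -het when the stem ends in a voiced consonant (*vijiwvob*, *balad*); -uw when the stem ends in a vowel (*iheu*, *kimoto*, *delvape*).
*kudik*: final sound = /k/, a voiceless consonant → -pa → *kudikpa*.

kudikpa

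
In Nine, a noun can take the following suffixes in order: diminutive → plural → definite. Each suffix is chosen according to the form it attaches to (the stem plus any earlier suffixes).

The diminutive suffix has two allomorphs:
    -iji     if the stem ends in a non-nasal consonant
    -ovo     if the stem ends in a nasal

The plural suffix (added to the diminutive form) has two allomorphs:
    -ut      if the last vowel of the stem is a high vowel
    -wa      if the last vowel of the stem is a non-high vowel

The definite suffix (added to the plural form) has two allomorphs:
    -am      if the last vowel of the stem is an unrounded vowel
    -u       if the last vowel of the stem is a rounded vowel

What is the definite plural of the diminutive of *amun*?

Since the final consonant of *amun* is /n/ (a nasal), it takes -ovo, giving *amunovo*.
Since the last vowel of the diminutive form *amunovo* is /o/ (a non-high vowel), it takes -wa, giving *amunovowa*.
The plural form *amunovowa* — last vowel /a/ (an unrounded vowel) → -am → *amunovowaam*.

amunovowaam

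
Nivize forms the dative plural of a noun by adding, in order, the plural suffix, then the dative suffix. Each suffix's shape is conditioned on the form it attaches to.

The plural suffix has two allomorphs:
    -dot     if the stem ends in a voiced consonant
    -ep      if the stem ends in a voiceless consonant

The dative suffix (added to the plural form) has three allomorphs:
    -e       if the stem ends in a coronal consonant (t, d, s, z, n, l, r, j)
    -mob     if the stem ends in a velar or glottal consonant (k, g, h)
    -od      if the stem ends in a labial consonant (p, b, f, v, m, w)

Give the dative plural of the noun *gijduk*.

gijdukepod

Since the final consonant of *gijduk* is /k/ (voiceless), it takes -ep, giving *gijdukep*.
The plural form *gijdukep* — final consonant /p/ (labial) → -od → *gijdukepod*.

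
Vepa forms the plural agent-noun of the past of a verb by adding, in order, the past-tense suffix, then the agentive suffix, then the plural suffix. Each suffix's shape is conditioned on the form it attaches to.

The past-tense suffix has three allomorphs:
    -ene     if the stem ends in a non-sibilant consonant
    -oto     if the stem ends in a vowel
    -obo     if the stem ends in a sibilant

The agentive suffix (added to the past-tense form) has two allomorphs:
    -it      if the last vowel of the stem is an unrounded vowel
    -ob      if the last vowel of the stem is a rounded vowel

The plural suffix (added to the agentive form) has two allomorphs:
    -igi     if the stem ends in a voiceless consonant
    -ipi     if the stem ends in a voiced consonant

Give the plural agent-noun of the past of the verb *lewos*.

Since the final sound of *lewos* is /s/ (a sibilant), it takes -obo, giving *lewosobo*.
The past-tense form *lewosobo* — last vowel /o/ (a rounded vowel) → -ob → *lewosoboob*.
The agentive form *lewosoboob* — final consonant /b/ (voiced) → -ipi → *lewosoboobipi*.

lewosoboobipi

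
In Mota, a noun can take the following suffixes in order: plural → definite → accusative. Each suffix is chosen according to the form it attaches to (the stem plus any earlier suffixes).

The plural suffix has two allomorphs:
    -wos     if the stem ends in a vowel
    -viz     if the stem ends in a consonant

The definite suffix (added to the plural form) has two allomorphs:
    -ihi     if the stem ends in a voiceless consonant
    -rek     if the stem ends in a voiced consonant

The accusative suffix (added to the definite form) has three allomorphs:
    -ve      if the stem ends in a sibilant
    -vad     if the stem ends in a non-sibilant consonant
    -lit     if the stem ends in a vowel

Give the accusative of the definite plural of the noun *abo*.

Since the final sound of *abo* is /o/ (a vowel), it takes -wos, giving *abowos*.
The plural form *abowos*: final consonant = /s/, voiceless → -ihi → *abowosihi*.
Since the final sound of the definite form *abowosihi* is /i/ (a vowel), it takes -lit, giving *abowosihilit*.

abowosihilit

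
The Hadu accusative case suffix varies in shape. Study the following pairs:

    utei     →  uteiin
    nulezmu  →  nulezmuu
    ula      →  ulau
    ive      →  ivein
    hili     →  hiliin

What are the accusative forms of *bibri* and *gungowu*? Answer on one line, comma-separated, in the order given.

The suffix is conditioned by the last vowel: -in when the last vowel of the stem is a front vowel (*utei*, *ive*, *hili*); -u when the last vowel of the stem is a back vowel (*nulezmu*, *ula*).
The last vowel of *bibri* is /i/, which is a front vowel, so the suffix is -in, giving *bibriin*.
*gungowu* — last vowel /u/ (a back vowel) → -u → *gungowuu*.

bibriin, gungowuu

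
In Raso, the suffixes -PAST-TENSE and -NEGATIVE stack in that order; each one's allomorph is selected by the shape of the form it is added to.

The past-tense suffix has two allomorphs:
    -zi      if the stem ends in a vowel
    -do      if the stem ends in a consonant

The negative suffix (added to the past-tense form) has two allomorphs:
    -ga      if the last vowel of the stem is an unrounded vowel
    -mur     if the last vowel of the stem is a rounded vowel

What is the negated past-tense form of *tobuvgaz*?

tobuvgazdomur

The final sound of *tobuvgaz* is /z/, which is a consonant, so the past-tense suffix is -do, giving *tobuvgazdo*.
Since the last vowel of the past-tense form *tobuvgazdo* is /o/ (a rounded vowel), it takes -mur, giving *tobuvgazdomur*.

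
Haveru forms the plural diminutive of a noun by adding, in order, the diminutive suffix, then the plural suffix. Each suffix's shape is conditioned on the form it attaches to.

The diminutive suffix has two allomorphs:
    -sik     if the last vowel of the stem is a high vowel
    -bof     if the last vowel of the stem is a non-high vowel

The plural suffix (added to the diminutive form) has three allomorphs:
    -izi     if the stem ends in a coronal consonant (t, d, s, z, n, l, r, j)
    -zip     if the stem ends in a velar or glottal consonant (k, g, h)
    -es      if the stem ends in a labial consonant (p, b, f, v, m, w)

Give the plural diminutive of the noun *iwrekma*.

iwrekmabofes

The last vowel of *iwrekma* is /a/, which is a non-high vowel, so the diminutive suffix is -bof, giving *iwrekmabof*.
Since the final consonant of the diminutive form *iwrekmabof* is /f/ (labial), it takes -es, giving *iwrekmabofes*.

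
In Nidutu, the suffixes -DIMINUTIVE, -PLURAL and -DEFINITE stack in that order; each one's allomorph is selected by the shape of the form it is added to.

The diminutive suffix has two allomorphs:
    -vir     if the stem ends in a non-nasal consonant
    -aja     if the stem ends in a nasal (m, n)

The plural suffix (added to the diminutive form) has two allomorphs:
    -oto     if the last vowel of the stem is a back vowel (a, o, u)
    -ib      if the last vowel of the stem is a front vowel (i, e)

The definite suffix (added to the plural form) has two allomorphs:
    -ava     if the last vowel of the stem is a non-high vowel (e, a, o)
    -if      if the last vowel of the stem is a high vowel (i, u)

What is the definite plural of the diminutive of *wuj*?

*wuj* — final consonant /j/ (non-nasal) → -vir → *wujvir*.
The diminutive form *wujvir*: last vowel = /i/, a front vowel → -ib → *wujvirib*.
The plural form *wujvirib*: last vowel = /i/, a high vowel → -if → *wujviribif*.

wujviribif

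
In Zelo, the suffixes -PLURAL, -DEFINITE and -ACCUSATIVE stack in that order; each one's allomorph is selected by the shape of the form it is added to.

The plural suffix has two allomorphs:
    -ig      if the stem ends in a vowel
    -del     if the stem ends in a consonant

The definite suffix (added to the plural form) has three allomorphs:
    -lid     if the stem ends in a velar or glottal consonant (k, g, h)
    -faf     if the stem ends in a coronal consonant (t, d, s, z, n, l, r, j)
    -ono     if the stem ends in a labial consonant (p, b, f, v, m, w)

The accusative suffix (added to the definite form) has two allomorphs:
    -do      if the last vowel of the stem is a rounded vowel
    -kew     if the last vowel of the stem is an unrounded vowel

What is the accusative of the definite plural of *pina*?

pinaiglidkew

The final sound of *pina* is /a/, which is a vowel, so the plural suffix is -ig, giving *pinaig*.
The plural form *pinaig* — final consonant /g/ (velar/glottal) → -lid → *pinaiglid*.
The last vowel of the definite form *pinaiglid* is /i/, which is an unrounded vowel, so the accusative suffix is -kew, giving *pinaiglidkew*.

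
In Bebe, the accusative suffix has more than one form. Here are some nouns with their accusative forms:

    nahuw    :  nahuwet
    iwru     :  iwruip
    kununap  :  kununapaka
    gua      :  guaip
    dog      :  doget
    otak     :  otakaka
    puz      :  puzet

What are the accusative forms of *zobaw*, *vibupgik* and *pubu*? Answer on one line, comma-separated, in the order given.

zobawet, vibupgikaka, pubuip

Looking at the final sound of each stem: -aka when the stem ends in a voiceless consonant (*kununap*, *otak*); -et when the stem ends in a voiced consonant (*nahuw*, *dog*, *puz*); -ip when the stem ends in a vowel (*iwru*, *gua*).
*zobaw* — final sound /w/ (a voiced consonant) → -et → *zobawet*.
Since the final sound of *vibupgik* is /k/ (a voiceless consonant), it takes -aka, giving *vibupgikaka*.
*pubu*: final sound = /u/, a vowel → -ip → *pubuip*.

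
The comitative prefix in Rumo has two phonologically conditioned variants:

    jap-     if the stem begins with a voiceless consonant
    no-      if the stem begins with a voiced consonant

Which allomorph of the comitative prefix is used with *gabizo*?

*gabizo*: first consonant = /g/, voiced → no-.

no-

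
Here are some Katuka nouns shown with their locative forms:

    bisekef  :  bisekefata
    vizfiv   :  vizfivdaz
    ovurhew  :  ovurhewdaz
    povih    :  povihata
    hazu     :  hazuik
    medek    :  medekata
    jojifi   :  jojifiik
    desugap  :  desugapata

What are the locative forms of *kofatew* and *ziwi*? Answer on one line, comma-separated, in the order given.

kofatewdaz, ziwiik

The alternation tracks the final sound of the stem — -ata when the stem ends in a voiceless consonant (*bisekef*, *povih*, *medek*, *desugap*); -daz when the stem ends in a voiced consonant (*vizfiv*, *ovurhew*); -ik when the stem ends in a vowel (*hazu*, *jojifi*).
*kofatew*: final sound = /w/, a voiced consonant → -daz → *kofatewdaz*.
*ziwi* — final sound /i/ (a vowel) → -ik → *ziwiik*.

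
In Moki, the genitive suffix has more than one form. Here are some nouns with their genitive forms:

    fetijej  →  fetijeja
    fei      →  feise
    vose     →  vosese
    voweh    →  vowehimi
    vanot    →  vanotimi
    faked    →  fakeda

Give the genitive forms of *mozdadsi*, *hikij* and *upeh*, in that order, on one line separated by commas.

Looking at the final sound of each stem: -imi when the stem ends in a voiceless consonant (*voweh*, *vanot*); -a when the stem ends in a voiced consonant (*fetijej*, *faked*); -se when the stem ends in a vowel (*fei*, *vose*).
*mozdadsi* — final sound /i/ (a vowel) → -se → *mozdadsise*.
*hikij* — final sound /j/ (a voiced consonant) → -a → *hikija*.
Since the final sound of *upeh* is /h/ (a voiceless consonant), it takes -imi, giving *upehimi*.

mozdadsise, hikija, upehimi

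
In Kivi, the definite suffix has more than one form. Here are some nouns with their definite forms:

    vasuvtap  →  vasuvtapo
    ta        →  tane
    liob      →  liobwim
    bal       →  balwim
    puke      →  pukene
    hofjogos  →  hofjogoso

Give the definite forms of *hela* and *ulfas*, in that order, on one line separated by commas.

The alternation tracks the final sound of the stem — -o when the stem ends in a voiceless consonant (*vasuvtap*, *hofjogos*); -wim when the stem ends in a voiced consonant (*liob*, *bal*); -ne when the stem ends in a vowel (*ta*, *puke*).
Since the final sound of *hela* is /a/ (a vowel), it takes -ne, giving *helane*.
*ulfas*: final sound = /s/, a voiceless consonant → -o → *ulfaso*.

helane, ulfaso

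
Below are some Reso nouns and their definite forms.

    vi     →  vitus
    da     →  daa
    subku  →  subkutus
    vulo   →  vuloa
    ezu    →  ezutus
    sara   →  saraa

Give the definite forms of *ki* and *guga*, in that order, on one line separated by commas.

Looking at the last vowel of each stem: -tus when the last vowel of the stem is a high vowel (*vi*, *subku*, *ezu*); -a when the last vowel of the stem is a non-high vowel (*da*, *vulo*, *sara*).
Since the last vowel of *ki* is /i/ (a high vowel), it takes -tus, giving *kitus*.
Since the last vowel of *guga* is /a/ (a non-high vowel), it takes -a, giving *gugaa*.

kitus, gugaa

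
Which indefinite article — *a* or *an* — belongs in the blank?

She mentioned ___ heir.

an

The indefinite article is chosen by the initial *sound* of the following word, not its spelling.
*heir* begins with the sound /ɛ/ (silent h) — a vowel sound.
So the article is *an*: She mentioned an heir.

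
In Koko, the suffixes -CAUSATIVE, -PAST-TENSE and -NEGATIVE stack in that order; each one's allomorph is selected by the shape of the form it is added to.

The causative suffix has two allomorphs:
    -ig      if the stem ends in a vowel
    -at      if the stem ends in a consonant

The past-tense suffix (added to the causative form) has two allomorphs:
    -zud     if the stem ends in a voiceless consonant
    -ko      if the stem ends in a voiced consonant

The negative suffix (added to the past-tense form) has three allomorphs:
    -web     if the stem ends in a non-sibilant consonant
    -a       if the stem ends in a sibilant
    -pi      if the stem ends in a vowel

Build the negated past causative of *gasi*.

gasiigkopi

The final sound of *gasi* is /i/, which is a vowel, so the causative suffix is -ig, giving *gasiig*.
The causative form *gasiig* — final consonant /g/ (voiced) → -ko → *gasiigko*.
The past-tense form *gasiigko*: final sound = /o/, a vowel → -pi → *gasiigkopi*.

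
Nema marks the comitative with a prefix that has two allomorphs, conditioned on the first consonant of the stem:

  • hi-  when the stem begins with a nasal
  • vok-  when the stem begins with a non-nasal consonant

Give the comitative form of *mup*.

*mup* — first consonant /m/ (a nasal) → hi- → *himup*.

himup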